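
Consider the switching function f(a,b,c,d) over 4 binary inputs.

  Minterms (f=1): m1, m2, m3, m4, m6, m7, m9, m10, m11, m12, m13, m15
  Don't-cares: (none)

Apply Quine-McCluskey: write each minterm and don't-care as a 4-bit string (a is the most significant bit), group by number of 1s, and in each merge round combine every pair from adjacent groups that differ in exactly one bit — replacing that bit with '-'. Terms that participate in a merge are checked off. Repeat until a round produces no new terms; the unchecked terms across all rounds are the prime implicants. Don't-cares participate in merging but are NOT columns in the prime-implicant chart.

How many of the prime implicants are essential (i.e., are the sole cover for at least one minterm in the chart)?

2

[col 0] 0001*, 0010*, 0011*, 0100*, 0110*, 0111*, 1001*, 1010*, 1011*, 1100*, 1101*, 1111*
[col 1] -001*, -010*, -011*, -100, -111*, 0-10*, 0-11*, 00-1*, 001-*, 01-0, 011-*, 1-01*, 1-11*, 10-1*, 101-*, 11-1*, 110-
[col 2] --11, -0-1, -01-, 0-1-, 1--1
Prime implicants: --11, -0-1, -01-, -100, 0-1-, 01-0, 1--1, 110-
PI chart (minterm → PIs covering it):
  1 | -0-1  (sole → essential)
  2 | -01-,0-1-
  3 | --11,-0-1,-01-,0-1-
  4 | -100,01-0
  6 | 0-1-,01-0
  7 | --11,0-1-
  9 | -0-1,1--1
  10 | -01-  (sole → essential)
  11 | --11,-0-1,-01-,1--1
  12 | -100,110-
  13 | 1--1,110-
  15 | --11,1--1
Essential prime implicants: -0-1, -01-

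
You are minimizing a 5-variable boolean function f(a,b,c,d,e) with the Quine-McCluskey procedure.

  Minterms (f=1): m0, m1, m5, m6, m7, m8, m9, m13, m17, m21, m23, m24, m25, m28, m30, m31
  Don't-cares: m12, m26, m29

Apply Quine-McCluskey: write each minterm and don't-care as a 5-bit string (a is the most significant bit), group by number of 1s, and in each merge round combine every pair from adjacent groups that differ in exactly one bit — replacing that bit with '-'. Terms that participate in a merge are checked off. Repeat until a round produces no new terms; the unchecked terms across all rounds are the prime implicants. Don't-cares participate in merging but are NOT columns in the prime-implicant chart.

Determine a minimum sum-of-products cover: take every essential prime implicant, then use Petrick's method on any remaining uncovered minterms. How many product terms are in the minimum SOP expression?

5

Round 0: 00000✓ 00001✓ 00101✓ 00110✓ 00111✓ 01000✓ 01001✓ 01100✓ 01101✓ 10001✓ 10101✓ 10111✓ 11000✓ 11001✓ 11010✓ 11100✓ 11101✓ 11110✓ 11111✓
Round 1: -0001✓ -0101✓ -0111✓ -1000✓ -1001✓ -1100✓ -1101✓ 0-000✓ 0-001✓ 0-101✓ 00-01✓ 0000-✓ 001-1✓ 0011- 01-00✓ 01-01✓ 0100-✓ 0110-✓ 1-001✓ 1-101✓ 1-111✓ 10-01✓ 101-1✓ 11-00✓ 11-01✓ 11-10✓ 110-0✓ 1100-✓ 111-0✓ 111-1✓ 1110-✓ 1111-✓
Round 2: --001✓ --101✓ -0-01✓ -01-1 -1-00✓ -1-01✓ -100-✓ -110-✓ 0--01✓ 0-00- 01-0-✓ 1--01✓ 1-1-1 11--0 11-0-✓ 111--
Round 3: ---01 -1-0-
PIs = {---01, -01-1, -1-0-, 0-00-, 0011-, 1-1-1, 11--0, 111--}
Coverage chart:
  m0: 0-00- ←essential
  m1: ---01,0-00-
  m5: ---01,-01-1
  m6: 0011- ←essential
  m7: -01-1,0011-
  m8: -1-0-,0-00-
  m9: ---01,-1-0-,0-00-
  m13: ---01,-1-0-
  m17: ---01 ←essential
  m21: ---01,-01-1,1-1-1
  m23: -01-1,1-1-1
  m24: -1-0-,11--0
  m25: ---01,-1-0-
  m28: -1-0-,11--0,111--
  m30: 11--0,111--
  m31: 1-1-1,111--
Essential: ---01, 0-00-, 0011-
Petrick residual → 1-1-1, 11--0
Min cover (5 terms): d'e + a'c'd' + a'b'cd + ace + abe'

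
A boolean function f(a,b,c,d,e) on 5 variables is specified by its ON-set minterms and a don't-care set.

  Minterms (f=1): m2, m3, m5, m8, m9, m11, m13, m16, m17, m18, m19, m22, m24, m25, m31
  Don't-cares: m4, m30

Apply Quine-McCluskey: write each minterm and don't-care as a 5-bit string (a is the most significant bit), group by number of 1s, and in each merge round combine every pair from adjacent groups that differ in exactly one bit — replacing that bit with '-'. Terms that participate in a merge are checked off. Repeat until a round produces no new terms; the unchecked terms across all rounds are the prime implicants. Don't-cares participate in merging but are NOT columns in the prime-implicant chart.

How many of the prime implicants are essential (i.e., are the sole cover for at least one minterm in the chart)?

3

Round 0: 00010✓ 00011✓ 00100✓ 00101✓ 01000✓ 01001✓ 01011✓ 01101✓ 10000✓ 10001✓ 10010✓ 10011✓ 10110✓ 11000✓ 11001✓ 11110✓ 11111✓
Round 1: -0010✓ -0011✓ -1000✓ -1001✓ 0-011 0-101 0001-✓ 0010- 01-01 010-1 0100-✓ 1-000✓ 1-001✓ 1-110 10-10 100-0✓ 100-1✓ 1000-✓ 1001-✓ 1100-✓ 1111-
Round 2: -001- -100- 1-00- 100--
PIs = {-001-, -100-, 0-011, 0-101, 0010-, 01-01, 010-1, 1-00-, 1-110, 10-10, 100--, 1111-}
Coverage chart:
  m2: -001- ←essential
  m3: -001-,0-011
  m5: 0-101,0010-
  m8: -100- ←essential
  m9: -100-,01-01,010-1
  m11: 0-011,010-1
  m13: 0-101,01-01
  m16: 1-00-,100--
  m17: 1-00-,100--
  m18: -001-,10-10,100--
  m19: -001-,100--
  m22: 1-110,10-10
  m24: -100-,1-00-
  m25: -100-,1-00-
  m31: 1111- ←essential
Essential: -001-, -100-, 1111-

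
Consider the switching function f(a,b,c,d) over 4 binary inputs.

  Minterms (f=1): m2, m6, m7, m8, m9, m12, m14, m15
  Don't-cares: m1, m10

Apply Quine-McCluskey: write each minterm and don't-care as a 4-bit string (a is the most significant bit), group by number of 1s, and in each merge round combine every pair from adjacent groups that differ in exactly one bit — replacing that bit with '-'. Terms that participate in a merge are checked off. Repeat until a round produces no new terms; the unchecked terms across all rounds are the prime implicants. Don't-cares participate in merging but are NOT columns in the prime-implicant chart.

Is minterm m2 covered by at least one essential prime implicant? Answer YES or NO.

YES

Round 0: 0001✓ 0010✓ 0110✓ 0111✓ 1000✓ 1001✓ 1010✓ 1100✓ 1110✓ 1111✓
Round 1: -001 -010✓ -110✓ -111✓ 0-10✓ 011-✓ 1-00✓ 1-10✓ 10-0✓ 100- 11-0✓ 111-✓
Round 2: --10 -11- 1--0
PIs = {--10, -001, -11-, 1--0, 100-}
Coverage chart:
  m2: --10 ←essential
  m6: --10,-11-
  m7: -11- ←essential
  m8: 1--0,100-
  m9: -001,100-
  m12: 1--0 ←essential
  m14: --10,-11-,1--0
  m15: -11- ←essential
Essential: --10, -11-, 1--0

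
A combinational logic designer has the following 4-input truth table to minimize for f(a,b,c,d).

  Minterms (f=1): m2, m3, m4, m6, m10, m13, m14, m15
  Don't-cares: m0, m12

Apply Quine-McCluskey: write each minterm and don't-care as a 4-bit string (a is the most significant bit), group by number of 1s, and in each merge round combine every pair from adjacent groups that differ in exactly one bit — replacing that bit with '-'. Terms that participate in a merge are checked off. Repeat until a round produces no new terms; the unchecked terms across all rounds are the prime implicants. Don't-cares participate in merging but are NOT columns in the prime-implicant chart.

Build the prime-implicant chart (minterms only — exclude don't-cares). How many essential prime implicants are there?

3

size-2^0 implicants → 0000(✓)  0010(✓)  0011(✓)  0100(✓)  0110(✓)  1010(✓)  1100(✓)  1101(✓)  1110(✓)  1111(✓)
size-2^1 implicants → -010(✓)  -100(✓)  -110(✓)  0-00(✓)  0-10(✓)  00-0(✓)  001-  01-0(✓)  1-10(✓)  11-0(✓)  11-1(✓)  110-(✓)  111-(✓)
size-2^2 implicants → --10  -1-0  0--0  11--
Unchecked terms (primes): --10, -1-0, 0--0, 001-, 11--
Minterm coverage:
  m2 ⊆ --10,0--0,001-
  m3 ⊆ 001- [E]
  m4 ⊆ -1-0,0--0
  m6 ⊆ --10,-1-0,0--0
  m10 ⊆ --10 [E]
  m13 ⊆ 11-- [E]
  m14 ⊆ --10,-1-0,11--
  m15 ⊆ 11-- [E]
E = {--10, 001-, 11--}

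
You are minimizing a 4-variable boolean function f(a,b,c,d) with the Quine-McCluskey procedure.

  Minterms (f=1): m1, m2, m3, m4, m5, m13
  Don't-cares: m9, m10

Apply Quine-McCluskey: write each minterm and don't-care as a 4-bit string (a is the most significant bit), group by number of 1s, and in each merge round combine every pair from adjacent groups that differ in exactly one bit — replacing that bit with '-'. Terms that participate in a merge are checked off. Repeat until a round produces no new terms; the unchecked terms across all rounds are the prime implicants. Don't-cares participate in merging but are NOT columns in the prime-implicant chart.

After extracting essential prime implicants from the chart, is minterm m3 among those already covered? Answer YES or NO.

[col 0] 0001*, 0010*, 0011*, 0100*, 0101*, 1001*, 1010*, 1101*
[col 1] -001*, -010, -101*, 0-01*, 00-1, 001-, 010-, 1-01*
[col 2] --01
Prime implicants: --01, -010, 00-1, 001-, 010-
PI chart (minterm → PIs covering it):
  1 | --01,00-1
  2 | -010,001-
  3 | 00-1,001-
  4 | 010-  (sole → essential)
  5 | --01,010-
  13 | --01  (sole → essential)
Essential prime implicants: --01, 010-

NO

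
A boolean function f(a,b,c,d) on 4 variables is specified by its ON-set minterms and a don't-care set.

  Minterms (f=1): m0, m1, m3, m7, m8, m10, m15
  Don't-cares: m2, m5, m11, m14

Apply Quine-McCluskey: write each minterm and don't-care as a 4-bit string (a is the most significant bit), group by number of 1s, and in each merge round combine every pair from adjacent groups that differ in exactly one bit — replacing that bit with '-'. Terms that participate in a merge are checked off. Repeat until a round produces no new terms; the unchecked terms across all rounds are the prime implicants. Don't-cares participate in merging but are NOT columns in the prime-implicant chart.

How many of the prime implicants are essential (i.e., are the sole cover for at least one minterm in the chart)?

size-2^0 implicants → 0000(✓)  0001(✓)  0010(✓)  0011(✓)  0101(✓)  0111(✓)  1000(✓)  1010(✓)  1011(✓)  1110(✓)  1111(✓)
size-2^1 implicants → -000(✓)  -010(✓)  -011(✓)  -111(✓)  0-01(✓)  0-11(✓)  00-0(✓)  00-1(✓)  000-(✓)  001-(✓)  01-1(✓)  1-10(✓)  1-11(✓)  10-0(✓)  101-(✓)  111-(✓)
size-2^2 implicants → --11  -0-0  -01-  0--1  00--  1-1-
Unchecked terms (primes): --11, -0-0, -01-, 0--1, 00--, 1-1-
Minterm coverage:
  m0 ⊆ -0-0,00--
  m1 ⊆ 0--1,00--
  m3 ⊆ --11,-01-,0--1,00--
  m7 ⊆ --11,0--1
  m8 ⊆ -0-0 [E]
  m10 ⊆ -0-0,-01-,1-1-
  m15 ⊆ --11,1-1-
E = {-0-0}

1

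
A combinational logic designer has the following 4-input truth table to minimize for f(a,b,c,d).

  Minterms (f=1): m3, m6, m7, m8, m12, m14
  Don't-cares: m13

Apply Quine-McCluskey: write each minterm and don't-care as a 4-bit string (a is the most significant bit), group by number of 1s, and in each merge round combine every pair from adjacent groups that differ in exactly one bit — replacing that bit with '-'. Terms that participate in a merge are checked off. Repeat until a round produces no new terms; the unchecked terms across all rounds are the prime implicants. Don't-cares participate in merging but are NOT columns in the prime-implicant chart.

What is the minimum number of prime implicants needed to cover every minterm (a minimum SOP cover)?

3

Round 0: 0011✓ 0110✓ 0111✓ 1000✓ 1100✓ 1101✓ 1110✓
Round 1: -110 0-11 011- 1-00 11-0 110-
PIs = {-110, 0-11, 011-, 1-00, 11-0, 110-}
Coverage chart:
  m3: 0-11 ←essential
  m6: -110,011-
  m7: 0-11,011-
  m8: 1-00 ←essential
  m12: 1-00,11-0,110-
  m14: -110,11-0
Essential: 0-11, 1-00
Petrick residual → -110
Min cover (3 terms): bcd' + a'cd + ac'd'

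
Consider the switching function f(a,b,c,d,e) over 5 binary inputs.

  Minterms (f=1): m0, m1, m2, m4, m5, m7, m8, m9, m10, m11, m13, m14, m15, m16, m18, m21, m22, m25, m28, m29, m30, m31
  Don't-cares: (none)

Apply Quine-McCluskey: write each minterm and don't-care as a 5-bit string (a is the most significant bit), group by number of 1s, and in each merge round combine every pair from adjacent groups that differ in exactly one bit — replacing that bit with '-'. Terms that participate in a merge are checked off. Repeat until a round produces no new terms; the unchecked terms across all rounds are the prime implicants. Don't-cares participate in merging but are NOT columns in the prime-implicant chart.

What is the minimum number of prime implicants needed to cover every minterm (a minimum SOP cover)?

size-2^0 implicants → 00000(✓)  00001(✓)  00010(✓)  00100(✓)  00101(✓)  00111(✓)  01000(✓)  01001(✓)  01010(✓)  01011(✓)  01101(✓)  01110(✓)  01111(✓)  10000(✓)  10010(✓)  10101(✓)  10110(✓)  11001(✓)  11100(✓)  11101(✓)  11110(✓)  11111(✓)
size-2^1 implicants → -0000(✓)  -0010(✓)  -0101(✓)  -1001(✓)  -1101(✓)  -1110(✓)  -1111(✓)  0-000(✓)  0-001(✓)  0-010(✓)  0-101(✓)  0-111(✓)  00-00(✓)  00-01(✓)  000-0(✓)  0000-(✓)  001-1(✓)  0010-(✓)  01-01(✓)  01-10(✓)  01-11(✓)  010-0(✓)  010-1(✓)  0100-(✓)  0101-(✓)  011-1(✓)  0111-(✓)  1-101(✓)  1-110  10-10  100-0(✓)  11-01(✓)  111-0(✓)  111-1(✓)  1110-(✓)  1111-(✓)
size-2^2 implicants → --101  -00-0  -1-01  -11-1  -111-  0--01  0-0-0  0-00-  0-1-1  00-0-  01--1  01-1-  010--  111--
Unchecked terms (primes): --101, -00-0, -1-01, -11-1, -111-, 0--01, 0-0-0, 0-00-, 0-1-1, 00-0-, 01--1, 01-1-, 010--, 1-110, 10-10, 111--
Minterm coverage:
  m0 ⊆ -00-0,0-0-0,0-00-,00-0-
  m1 ⊆ 0--01,0-00-,00-0-
  m2 ⊆ -00-0,0-0-0
  m4 ⊆ 00-0- [E]
  m5 ⊆ --101,0--01,0-1-1,00-0-
  m7 ⊆ 0-1-1 [E]
  m8 ⊆ 0-0-0,0-00-,010--
  m9 ⊆ -1-01,0--01,0-00-,01--1,010--
  m10 ⊆ 0-0-0,01-1-,010--
  m11 ⊆ 01--1,01-1-,010--
  m13 ⊆ --101,-1-01,-11-1,0--01,0-1-1,01--1
  m14 ⊆ -111-,01-1-
  m15 ⊆ -11-1,-111-,0-1-1,01--1,01-1-
  m16 ⊆ -00-0 [E]
  m18 ⊆ -00-0,10-10
  m21 ⊆ --101 [E]
  m22 ⊆ 1-110,10-10
  m25 ⊆ -1-01 [E]
  m28 ⊆ 111-- [E]
  m29 ⊆ --101,-1-01,-11-1,111--
  m30 ⊆ -111-,1-110,111--
  m31 ⊆ -11-1,-111-,111--
E = {--101, -00-0, -1-01, 0-1-1, 00-0-, 111--}
Petrick residual → -111-, 010--, 1-110
Cover = cd'e + b'c'e' + bd'e + bcd + a'ce + a'b'd' + a'bc' + acde' + abc  |cover|=9

9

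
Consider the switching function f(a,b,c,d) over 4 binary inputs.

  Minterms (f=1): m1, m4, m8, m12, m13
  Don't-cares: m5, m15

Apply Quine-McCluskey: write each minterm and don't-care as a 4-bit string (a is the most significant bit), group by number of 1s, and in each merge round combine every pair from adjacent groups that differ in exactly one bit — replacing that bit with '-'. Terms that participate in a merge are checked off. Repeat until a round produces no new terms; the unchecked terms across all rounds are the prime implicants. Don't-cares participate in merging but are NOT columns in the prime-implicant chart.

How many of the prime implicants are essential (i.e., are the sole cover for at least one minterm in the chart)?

[col 0] 0001*, 0100*, 0101*, 1000*, 1100*, 1101*, 1111*
[col 1] -100*, -101*, 0-01, 010-*, 1-00, 11-1, 110-*
[col 2] -10-
Prime implicants: -10-, 0-01, 1-00, 11-1
PI chart (minterm → PIs covering it):
  1 | 0-01  (sole → essential)
  4 | -10-  (sole → essential)
  8 | 1-00  (sole → essential)
  12 | -10-,1-00
  13 | -10-,11-1
Essential prime implicants: -10-, 0-01, 1-00

3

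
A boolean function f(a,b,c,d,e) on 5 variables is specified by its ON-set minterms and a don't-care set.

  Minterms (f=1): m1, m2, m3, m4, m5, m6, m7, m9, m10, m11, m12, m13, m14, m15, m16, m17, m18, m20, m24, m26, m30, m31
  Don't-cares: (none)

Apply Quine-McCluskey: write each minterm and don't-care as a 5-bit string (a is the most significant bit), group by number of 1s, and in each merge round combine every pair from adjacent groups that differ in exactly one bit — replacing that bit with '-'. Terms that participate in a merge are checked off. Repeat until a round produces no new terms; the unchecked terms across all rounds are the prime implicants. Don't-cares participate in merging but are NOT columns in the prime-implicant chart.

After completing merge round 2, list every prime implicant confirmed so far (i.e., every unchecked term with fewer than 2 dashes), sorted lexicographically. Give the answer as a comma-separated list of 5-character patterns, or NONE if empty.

-0001, -0100, 10-00, 1000-

size-2^0 implicants → 00001(✓)  00010(✓)  00011(✓)  00100(✓)  00101(✓)  00110(✓)  00111(✓)  01001(✓)  01010(✓)  01011(✓)  01100(✓)  01101(✓)  01110(✓)  01111(✓)  10000(✓)  10001(✓)  10010(✓)  10100(✓)  11000(✓)  11010(✓)  11110(✓)  11111(✓)
size-2^1 implicants → -0001  -0010(✓)  -0100  -1010(✓)  -1110(✓)  -1111(✓)  0-001(✓)  0-010(✓)  0-011(✓)  0-100(✓)  0-101(✓)  0-110(✓)  0-111(✓)  00-01(✓)  00-10(✓)  00-11(✓)  000-1(✓)  0001-(✓)  001-0(✓)  001-1(✓)  0010-(✓)  0011-(✓)  01-01(✓)  01-10(✓)  01-11(✓)  010-1(✓)  0101-(✓)  011-0(✓)  011-1(✓)  0110-(✓)  0111-(✓)  1-000(✓)  1-010(✓)  10-00  100-0(✓)  1000-  11-10(✓)  110-0(✓)  1111-(✓)
size-2^2 implicants → --010  -1-10  -111-  0--01(✓)  0--10(✓)  0--11(✓)  0-0-1(✓)  0-01-(✓)  0-1-0(✓)  0-1-1(✓)  0-10-(✓)  0-11-(✓)  00--1(✓)  00-1-(✓)  001--(✓)  01--1(✓)  01-1-(✓)  011--(✓)  1-0-0
size-2^3 implicants → 0---1  0--1-  0-1--
Unchecked terms (primes): --010, -0001, -0100, -1-10, -111-, 0---1, 0--1-, 0-1--, 1-0-0, 10-00, 1000-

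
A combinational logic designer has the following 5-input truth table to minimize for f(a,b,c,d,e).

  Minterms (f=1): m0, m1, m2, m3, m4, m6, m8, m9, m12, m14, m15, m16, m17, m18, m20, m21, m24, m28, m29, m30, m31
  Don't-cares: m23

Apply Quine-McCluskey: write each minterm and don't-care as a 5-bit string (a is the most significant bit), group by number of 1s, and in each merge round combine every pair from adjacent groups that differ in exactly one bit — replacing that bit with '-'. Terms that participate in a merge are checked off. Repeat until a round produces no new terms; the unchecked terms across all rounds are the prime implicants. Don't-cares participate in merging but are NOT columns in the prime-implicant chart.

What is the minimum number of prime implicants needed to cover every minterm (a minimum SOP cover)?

size-2^0 implicants → 00000(✓)  00001(✓)  00010(✓)  00011(✓)  00100(✓)  00110(✓)  01000(✓)  01001(✓)  01100(✓)  01110(✓)  01111(✓)  10000(✓)  10001(✓)  10010(✓)  10100(✓)  10101(✓)  10111(✓)  11000(✓)  11100(✓)  11101(✓)  11110(✓)  11111(✓)
size-2^1 implicants → -0000(✓)  -0001(✓)  -0010(✓)  -0100(✓)  -1000(✓)  -1100(✓)  -1110(✓)  -1111(✓)  0-000(✓)  0-001(✓)  0-100(✓)  0-110(✓)  00-00(✓)  00-10(✓)  000-0(✓)  000-1(✓)  0000-(✓)  0001-(✓)  001-0(✓)  01-00(✓)  0100-(✓)  011-0(✓)  0111-(✓)  1-000(✓)  1-100(✓)  1-101(✓)  1-111(✓)  10-00(✓)  10-01(✓)  100-0(✓)  1000-(✓)  101-1(✓)  1010-(✓)  11-00(✓)  111-0(✓)  111-1(✓)  1110-(✓)  1111-(✓)
size-2^2 implicants → --000(✓)  --100(✓)  -0-00(✓)  -00-0  -000-  -1-00(✓)  -11-0  -111-  0--00(✓)  0-00-  0-1-0  00--0  000--  1--00(✓)  1-1-1  1-10-  10-0-  111--
size-2^3 implicants → ---00
Unchecked terms (primes): ---00, -00-0, -000-, -11-0, -111-, 0-00-, 0-1-0, 00--0, 000--, 1-1-1, 1-10-, 10-0-, 111--
Minterm coverage:
  m0 ⊆ ---00,-00-0,-000-,0-00-,00--0,000--
  m1 ⊆ -000-,0-00-,000--
  m2 ⊆ -00-0,00--0,000--
  m3 ⊆ 000-- [E]
  m4 ⊆ ---00,0-1-0,00--0
  m6 ⊆ 0-1-0,00--0
  m8 ⊆ ---00,0-00-
  m9 ⊆ 0-00- [E]
  m12 ⊆ ---00,-11-0,0-1-0
  m14 ⊆ -11-0,-111-,0-1-0
  m15 ⊆ -111- [E]
  m16 ⊆ ---00,-00-0,-000-,10-0-
  m17 ⊆ -000-,10-0-
  m18 ⊆ -00-0 [E]
  m20 ⊆ ---00,1-10-,10-0-
  m21 ⊆ 1-1-1,1-10-,10-0-
  m24 ⊆ ---00 [E]
  m28 ⊆ ---00,-11-0,1-10-,111--
  m29 ⊆ 1-1-1,1-10-,111--
  m30 ⊆ -11-0,-111-,111--
  m31 ⊆ -111-,1-1-1,111--
E = {---00, -00-0, -111-, 0-00-, 000--}
Petrick residual → -000-, 0-1-0, 1-1-1
Cover = d'e' + b'c'e' + b'c'd' + bcd + a'c'd' + a'ce' + a'b'c' + ace  |cover|=8

8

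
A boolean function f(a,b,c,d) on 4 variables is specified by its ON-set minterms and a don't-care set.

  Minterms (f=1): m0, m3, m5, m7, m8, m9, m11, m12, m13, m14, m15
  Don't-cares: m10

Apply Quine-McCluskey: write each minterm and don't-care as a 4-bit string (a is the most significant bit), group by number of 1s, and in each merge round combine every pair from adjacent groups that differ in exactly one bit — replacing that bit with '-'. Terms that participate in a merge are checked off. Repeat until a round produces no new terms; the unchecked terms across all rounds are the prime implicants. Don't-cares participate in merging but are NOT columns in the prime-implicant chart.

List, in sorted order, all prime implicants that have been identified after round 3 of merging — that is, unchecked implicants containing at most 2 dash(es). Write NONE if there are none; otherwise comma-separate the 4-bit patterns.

--11, -000, -1-1

Round 0: 0000✓ 0011✓ 0101✓ 0111✓ 1000✓ 1001✓ 1010✓ 1011✓ 1100✓ 1101✓ 1110✓ 1111✓
Round 1: -000 -011✓ -101✓ -111✓ 0-11✓ 01-1✓ 1-00✓ 1-01✓ 1-10✓ 1-11✓ 10-0✓ 10-1✓ 100-✓ 101-✓ 11-0✓ 11-1✓ 110-✓ 111-✓
Round 2: --11 -1-1 1--0✓ 1--1✓ 1-0-✓ 1-1-✓ 10--✓ 11--✓
Round 3: 1---
PIs = {--11, -000, -1-1, 1---}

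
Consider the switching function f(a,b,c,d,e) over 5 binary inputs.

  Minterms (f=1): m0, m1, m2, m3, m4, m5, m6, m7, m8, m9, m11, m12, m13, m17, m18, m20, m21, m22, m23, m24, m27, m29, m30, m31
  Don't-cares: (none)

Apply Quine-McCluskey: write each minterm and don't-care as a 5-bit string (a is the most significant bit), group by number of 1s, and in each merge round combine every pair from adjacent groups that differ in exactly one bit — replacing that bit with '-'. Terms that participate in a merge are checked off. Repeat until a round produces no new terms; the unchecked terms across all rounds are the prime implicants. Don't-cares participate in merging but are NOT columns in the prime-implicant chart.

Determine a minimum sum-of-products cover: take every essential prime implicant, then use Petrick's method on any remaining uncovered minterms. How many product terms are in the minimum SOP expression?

9

Round 0: 00000✓ 00001✓ 00010✓ 00011✓ 00100✓ 00101✓ 00110✓ 00111✓ 01000✓ 01001✓ 01011✓ 01100✓ 01101✓ 10001✓ 10010✓ 10100✓ 10101✓ 10110✓ 10111✓ 11000✓ 11011✓ 11101✓ 11110✓ 11111✓
Round 1: -0001✓ -0010✓ -0100✓ -0101✓ -0110✓ -0111✓ -1000 -1011 -1101✓ 0-000✓ 0-001✓ 0-011✓ 0-100✓ 0-101✓ 00-00✓ 00-01✓ 00-10✓ 00-11✓ 000-0✓ 000-1✓ 0000-✓ 0001-✓ 001-0✓ 001-1✓ 0010-✓ 0011-✓ 01-00✓ 01-01✓ 010-1✓ 0100-✓ 0110-✓ 1-101✓ 1-110✓ 1-111✓ 10-01✓ 10-10✓ 101-0✓ 101-1✓ 1010-✓ 1011-✓ 11-11 111-1✓ 1111-✓
Round 2: --101 -0-01 -0-10 -01-0✓ -01-1✓ -010-✓ -011-✓ 0--00✓ 0--01✓ 0-0-1 0-00-✓ 0-10-✓ 00--0✓ 00--1✓ 00-0-✓ 00-1-✓ 000--✓ 001--✓ 01-0-✓ 1-1-1 1-11- 101--✓
Round 3: -01-- 0--0- 00---
PIs = {--101, -0-01, -0-10, -01--, -1000, -1011, 0--0-, 0-0-1, 00---, 1-1-1, 1-11-, 11-11}
Coverage chart:
  m0: 0--0-,00---
  m1: -0-01,0--0-,0-0-1,00---
  m2: -0-10,00---
  m3: 0-0-1,00---
  m4: -01--,0--0-,00---
  m5: --101,-0-01,-01--,0--0-,00---
  m6: -0-10,-01--,00---
  m7: -01--,00---
  m8: -1000,0--0-
  m9: 0--0-,0-0-1
  m11: -1011,0-0-1
  m12: 0--0- ←essential
  m13: --101,0--0-
  m17: -0-01 ←essential
  m18: -0-10 ←essential
  m20: -01-- ←essential
  m21: --101,-0-01,-01--,1-1-1
  m22: -0-10,-01--,1-11-
  m23: -01--,1-1-1,1-11-
  m24: -1000 ←essential
  m27: -1011,11-11
  m29: --101,1-1-1
  m30: 1-11- ←essential
  m31: 1-1-1,1-11-,11-11
Essential: -0-01, -0-10, -01--, -1000, 0--0-, 1-11-
Petrick residual → --101, -1011, 0-0-1
Min cover (9 terms): cd'e + b'd'e + b'de' + b'c + bc'd'e' + bc'de + a'd' + a'c'e + acd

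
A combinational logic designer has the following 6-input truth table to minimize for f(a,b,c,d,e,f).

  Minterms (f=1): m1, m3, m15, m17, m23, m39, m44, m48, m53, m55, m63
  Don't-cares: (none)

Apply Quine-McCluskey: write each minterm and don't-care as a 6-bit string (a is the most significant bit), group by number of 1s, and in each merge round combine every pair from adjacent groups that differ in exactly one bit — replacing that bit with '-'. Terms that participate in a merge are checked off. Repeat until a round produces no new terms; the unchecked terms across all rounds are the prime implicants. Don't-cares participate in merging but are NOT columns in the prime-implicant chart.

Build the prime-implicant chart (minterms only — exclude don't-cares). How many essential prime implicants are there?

9

Round 0: 000001✓ 000011✓ 001111 010001✓ 010111✓ 100111✓ 101100 110000 110101✓ 110111✓ 111111✓
Round 1: -10111 0-0001 0000-1 1-0111 11-111 1101-1
PIs = {-10111, 0-0001, 0000-1, 001111, 1-0111, 101100, 11-111, 110000, 1101-1}
Coverage chart:
  m1: 0-0001,0000-1
  m3: 0000-1 ←essential
  m15: 001111 ←essential
  m17: 0-0001 ←essential
  m23: -10111 ←essential
  m39: 1-0111 ←essential
  m44: 101100 ←essential
  m48: 110000 ←essential
  m53: 1101-1 ←essential
  m55: -10111,1-0111,11-111,1101-1
  m63: 11-111 ←essential
Essential: -10111, 0-0001, 0000-1, 001111, 1-0111, 101100, 11-111, 110000, 1101-1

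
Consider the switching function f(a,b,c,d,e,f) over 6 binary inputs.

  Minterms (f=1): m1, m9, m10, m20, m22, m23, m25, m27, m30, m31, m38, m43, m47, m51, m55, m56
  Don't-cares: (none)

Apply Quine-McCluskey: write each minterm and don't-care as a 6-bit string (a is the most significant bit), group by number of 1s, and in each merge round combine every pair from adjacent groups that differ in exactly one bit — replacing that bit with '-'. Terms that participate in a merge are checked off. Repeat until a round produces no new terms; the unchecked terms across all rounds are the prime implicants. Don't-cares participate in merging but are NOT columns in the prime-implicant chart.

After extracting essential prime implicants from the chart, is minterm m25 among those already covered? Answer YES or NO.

[col 0] 000001*, 001001*, 001010, 010100*, 010110*, 010111*, 011001*, 011011*, 011110*, 011111*, 100110, 101011*, 101111*, 110011*, 110111*, 111000
[col 1] -10111, 0-1001, 00-001, 01-110*, 01-111*, 0101-0, 01011-*, 011-11, 0110-1, 01111-*, 101-11, 110-11
[col 2] 01-11-
Prime implicants: -10111, 0-1001, 00-001, 001010, 01-11-, 0101-0, 011-11, 0110-1, 100110, 101-11, 110-11, 111000
PI chart (minterm → PIs covering it):
  1 | 00-001  (sole → essential)
  9 | 0-1001,00-001
  10 | 001010  (sole → essential)
  20 | 0101-0  (sole → essential)
  22 | 01-11-,0101-0
  23 | -10111,01-11-
  25 | 0-1001,0110-1
  27 | 011-11,0110-1
  30 | 01-11-  (sole → essential)
  31 | 01-11-,011-11
  38 | 100110  (sole → essential)
  43 | 101-11  (sole → essential)
  47 | 101-11  (sole → essential)
  51 | 110-11  (sole → essential)
  55 | -10111,110-11
  56 | 111000  (sole → essential)
Essential prime implicants: 00-001, 001010, 01-11-, 0101-0, 100110, 101-11, 110-11, 111000

NO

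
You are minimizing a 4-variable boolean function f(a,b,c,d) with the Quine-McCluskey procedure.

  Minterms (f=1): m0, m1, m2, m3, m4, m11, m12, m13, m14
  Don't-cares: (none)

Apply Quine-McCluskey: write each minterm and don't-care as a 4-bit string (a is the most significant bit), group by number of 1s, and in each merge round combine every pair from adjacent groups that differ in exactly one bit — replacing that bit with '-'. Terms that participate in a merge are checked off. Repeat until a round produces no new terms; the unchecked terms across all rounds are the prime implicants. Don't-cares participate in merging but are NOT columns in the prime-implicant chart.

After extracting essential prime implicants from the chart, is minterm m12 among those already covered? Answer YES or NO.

YES

Round 0: 0000✓ 0001✓ 0010✓ 0011✓ 0100✓ 1011✓ 1100✓ 1101✓ 1110✓
Round 1: -011 -100 0-00 00-0✓ 00-1✓ 000-✓ 001-✓ 11-0 110-
Round 2: 00--
PIs = {-011, -100, 0-00, 00--, 11-0, 110-}
Coverage chart:
  m0: 0-00,00--
  m1: 00-- ←essential
  m2: 00-- ←essential
  m3: -011,00--
  m4: -100,0-00
  m11: -011 ←essential
  m12: -100,11-0,110-
  m13: 110- ←essential
  m14: 11-0 ←essential
Essential: -011, 00--, 11-0, 110-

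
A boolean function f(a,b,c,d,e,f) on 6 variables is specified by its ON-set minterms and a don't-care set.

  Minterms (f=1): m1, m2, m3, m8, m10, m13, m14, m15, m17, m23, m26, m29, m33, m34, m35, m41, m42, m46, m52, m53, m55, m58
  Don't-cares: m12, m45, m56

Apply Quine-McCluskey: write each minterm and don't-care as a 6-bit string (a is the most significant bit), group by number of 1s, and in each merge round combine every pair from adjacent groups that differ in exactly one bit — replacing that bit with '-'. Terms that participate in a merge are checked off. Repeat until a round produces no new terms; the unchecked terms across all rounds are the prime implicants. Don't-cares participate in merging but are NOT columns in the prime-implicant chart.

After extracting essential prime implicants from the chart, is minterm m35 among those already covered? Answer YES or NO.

size-2^0 implicants → 000001(✓)  000010(✓)  000011(✓)  001000(✓)  001010(✓)  001100(✓)  001101(✓)  001110(✓)  001111(✓)  010001(✓)  010111(✓)  011010(✓)  011101(✓)  100001(✓)  100010(✓)  100011(✓)  101001(✓)  101010(✓)  101101(✓)  101110(✓)  110100(✓)  110101(✓)  110111(✓)  111000(✓)  111010(✓)
size-2^1 implicants → -00001(✓)  -00010(✓)  -00011(✓)  -01010(✓)  -01101  -01110(✓)  -10111  -11010(✓)  0-0001  0-1010(✓)  0-1101  00-010(✓)  0000-1(✓)  00001-(✓)  001-00(✓)  001-10(✓)  0010-0(✓)  0011-0(✓)  0011-1(✓)  00110-(✓)  00111-(✓)  1-1010(✓)  10-001  10-010(✓)  1000-1(✓)  10001-(✓)  101-01  101-10(✓)  1101-1  11010-  1110-0
size-2^2 implicants → --1010  -0-010  -000-1  -0001-  -01-10  001--0  0011--
Unchecked terms (primes): --1010, -0-010, -000-1, -0001-, -01-10, -01101, -10111, 0-0001, 0-1101, 001--0, 0011--, 10-001, 101-01, 1101-1, 11010-, 1110-0
Minterm coverage:
  m1 ⊆ -000-1,0-0001
  m2 ⊆ -0-010,-0001-
  m3 ⊆ -000-1,-0001-
  m8 ⊆ 001--0 [E]
  m10 ⊆ --1010,-0-010,-01-10,001--0
  m13 ⊆ -01101,0-1101,0011--
  m14 ⊆ -01-10,001--0,0011--
  m15 ⊆ 0011-- [E]
  m17 ⊆ 0-0001 [E]
  m23 ⊆ -10111 [E]
  m26 ⊆ --1010 [E]
  m29 ⊆ 0-1101 [E]
  m33 ⊆ -000-1,10-001
  m34 ⊆ -0-010,-0001-
  m35 ⊆ -000-1,-0001-
  m41 ⊆ 10-001,101-01
  m42 ⊆ --1010,-0-010,-01-10
  m46 ⊆ -01-10 [E]
  m52 ⊆ 11010- [E]
  m53 ⊆ 1101-1,11010-
  m55 ⊆ -10111,1101-1
  m58 ⊆ --1010,1110-0
E = {--1010, -01-10, -10111, 0-0001, 0-1101, 001--0, 0011--, 11010-}

NO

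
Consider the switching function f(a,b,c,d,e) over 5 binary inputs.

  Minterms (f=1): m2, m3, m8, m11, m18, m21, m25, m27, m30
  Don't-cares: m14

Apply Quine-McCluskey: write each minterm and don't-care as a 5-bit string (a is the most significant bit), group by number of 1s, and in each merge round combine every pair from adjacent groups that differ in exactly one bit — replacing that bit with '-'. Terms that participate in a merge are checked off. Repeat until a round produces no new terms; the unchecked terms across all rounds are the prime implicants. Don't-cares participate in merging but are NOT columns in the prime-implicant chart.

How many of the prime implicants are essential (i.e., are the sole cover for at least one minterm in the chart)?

5

size-2^0 implicants → 00010(✓)  00011(✓)  01000  01011(✓)  01110(✓)  10010(✓)  10101  11001(✓)  11011(✓)  11110(✓)
size-2^1 implicants → -0010  -1011  -1110  0-011  0001-  110-1
Unchecked terms (primes): -0010, -1011, -1110, 0-011, 0001-, 01000, 10101, 110-1
Minterm coverage:
  m2 ⊆ -0010,0001-
  m3 ⊆ 0-011,0001-
  m8 ⊆ 01000 [E]
  m11 ⊆ -1011,0-011
  m18 ⊆ -0010 [E]
  m21 ⊆ 10101 [E]
  m25 ⊆ 110-1 [E]
  m27 ⊆ -1011,110-1
  m30 ⊆ -1110 [E]
E = {-0010, -1110, 01000, 10101, 110-1}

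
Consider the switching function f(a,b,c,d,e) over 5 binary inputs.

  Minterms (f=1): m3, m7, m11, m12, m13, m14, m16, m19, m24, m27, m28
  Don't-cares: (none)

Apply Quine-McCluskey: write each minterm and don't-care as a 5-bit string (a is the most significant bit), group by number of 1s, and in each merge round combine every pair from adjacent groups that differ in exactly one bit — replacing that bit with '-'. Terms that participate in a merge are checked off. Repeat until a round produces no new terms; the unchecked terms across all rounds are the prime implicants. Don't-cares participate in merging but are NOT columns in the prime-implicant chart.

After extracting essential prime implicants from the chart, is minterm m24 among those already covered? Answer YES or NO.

YES

size-2^0 implicants → 00011(✓)  00111(✓)  01011(✓)  01100(✓)  01101(✓)  01110(✓)  10000(✓)  10011(✓)  11000(✓)  11011(✓)  11100(✓)
size-2^1 implicants → -0011(✓)  -1011(✓)  -1100  0-011(✓)  00-11  011-0  0110-  1-000  1-011(✓)  11-00
size-2^2 implicants → --011
Unchecked terms (primes): --011, -1100, 00-11, 011-0, 0110-, 1-000, 11-00
Minterm coverage:
  m3 ⊆ --011,00-11
  m7 ⊆ 00-11 [E]
  m11 ⊆ --011 [E]
  m12 ⊆ -1100,011-0,0110-
  m13 ⊆ 0110- [E]
  m14 ⊆ 011-0 [E]
  m16 ⊆ 1-000 [E]
  m19 ⊆ --011 [E]
  m24 ⊆ 1-000,11-00
  m27 ⊆ --011 [E]
  m28 ⊆ -1100,11-00
E = {--011, 00-11, 011-0, 0110-, 1-000}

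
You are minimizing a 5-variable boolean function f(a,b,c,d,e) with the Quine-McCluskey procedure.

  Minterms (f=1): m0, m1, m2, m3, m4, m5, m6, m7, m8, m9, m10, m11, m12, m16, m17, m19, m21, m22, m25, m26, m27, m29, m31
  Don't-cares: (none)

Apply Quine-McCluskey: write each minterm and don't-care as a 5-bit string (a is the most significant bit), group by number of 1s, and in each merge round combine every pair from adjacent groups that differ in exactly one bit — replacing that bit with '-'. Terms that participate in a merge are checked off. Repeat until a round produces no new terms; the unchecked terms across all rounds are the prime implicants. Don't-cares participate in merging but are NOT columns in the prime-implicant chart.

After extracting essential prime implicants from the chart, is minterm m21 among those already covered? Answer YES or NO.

NO

Round 0: 00000✓ 00001✓ 00010✓ 00011✓ 00100✓ 00101✓ 00110✓ 00111✓ 01000✓ 01001✓ 01010✓ 01011✓ 01100✓ 10000✓ 10001✓ 10011✓ 10101✓ 10110✓ 11001✓ 11010✓ 11011✓ 11101✓ 11111✓
Round 1: -0000✓ -0001✓ -0011✓ -0101✓ -0110 -1001✓ -1010✓ -1011✓ 0-000✓ 0-001✓ 0-010✓ 0-011✓ 0-100✓ 00-00✓ 00-01✓ 00-10✓ 00-11✓ 000-0✓ 000-1✓ 0000-✓ 0001-✓ 001-0✓ 001-1✓ 0010-✓ 0011-✓ 01-00✓ 010-0✓ 010-1✓ 0100-✓ 0101-✓ 1-001✓ 1-011✓ 1-101✓ 10-01✓ 100-1✓ 1000-✓ 11-01✓ 11-11✓ 110-1✓ 1101-✓ 111-1✓
Round 2: --001✓ --011✓ -0-01 -00-1✓ -000- -10-1✓ -101- 0--00 0-0-0✓ 0-0-1✓ 0-00-✓ 0-01-✓ 00--0✓ 00--1✓ 00-0-✓ 00-1-✓ 000--✓ 001--✓ 010--✓ 1--01 1-0-1✓ 11--1
Round 3: --0-1 0-0-- 00---
PIs = {--0-1, -0-01, -000-, -0110, -101-, 0--00, 0-0--, 00---, 1--01, 11--1}
Coverage chart:
  m0: -000-,0--00,0-0--,00---
  m1: --0-1,-0-01,-000-,0-0--,00---
  m2: 0-0--,00---
  m3: --0-1,0-0--,00---
  m4: 0--00,00---
  m5: -0-01,00---
  m6: -0110,00---
  m7: 00--- ←essential
  m8: 0--00,0-0--
  m9: --0-1,0-0--
  m10: -101-,0-0--
  m11: --0-1,-101-,0-0--
  m12: 0--00 ←essential
  m16: -000- ←essential
  m17: --0-1,-0-01,-000-,1--01
  m19: --0-1 ←essential
  m21: -0-01,1--01
  m22: -0110 ←essential
  m25: --0-1,1--01,11--1
  m26: -101- ←essential
  m27: --0-1,-101-,11--1
  m29: 1--01,11--1
  m31: 11--1 ←essential
Essential: --0-1, -000-, -0110, -101-, 0--00, 00---, 11--1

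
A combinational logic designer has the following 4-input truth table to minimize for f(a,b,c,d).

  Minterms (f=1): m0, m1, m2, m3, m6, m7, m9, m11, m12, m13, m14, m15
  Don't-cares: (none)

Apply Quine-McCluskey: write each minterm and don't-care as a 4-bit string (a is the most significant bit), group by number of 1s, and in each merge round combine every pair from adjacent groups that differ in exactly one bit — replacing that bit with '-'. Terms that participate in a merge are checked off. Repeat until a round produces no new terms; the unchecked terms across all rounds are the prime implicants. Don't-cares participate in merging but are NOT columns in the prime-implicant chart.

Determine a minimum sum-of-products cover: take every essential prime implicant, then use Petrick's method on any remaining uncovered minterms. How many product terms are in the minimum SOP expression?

[col 0] 0000*, 0001*, 0010*, 0011*, 0110*, 0111*, 1001*, 1011*, 1100*, 1101*, 1110*, 1111*
[col 1] -001*, -011*, -110*, -111*, 0-10*, 0-11*, 00-0*, 00-1*, 000-*, 001-*, 011-*, 1-01*, 1-11*, 10-1*, 11-0*, 11-1*, 110-*, 111-*
[col 2] --11, -0-1, -11-, 0-1-, 00--, 1--1, 11--
Prime implicants: --11, -0-1, -11-, 0-1-, 00--, 1--1, 11--
PI chart (minterm → PIs covering it):
  0 | 00--  (sole → essential)
  1 | -0-1,00--
  2 | 0-1-,00--
  3 | --11,-0-1,0-1-,00--
  6 | -11-,0-1-
  7 | --11,-11-,0-1-
  9 | -0-1,1--1
  11 | --11,-0-1,1--1
  12 | 11--  (sole → essential)
  13 | 1--1,11--
  14 | -11-,11--
  15 | --11,-11-,1--1,11--
Essential prime implicants: 00--, 11--
Petrick residual → -0-1, -11-
Minimum SOP uses 4 PIs: b'd + bc + a'b' + ab

4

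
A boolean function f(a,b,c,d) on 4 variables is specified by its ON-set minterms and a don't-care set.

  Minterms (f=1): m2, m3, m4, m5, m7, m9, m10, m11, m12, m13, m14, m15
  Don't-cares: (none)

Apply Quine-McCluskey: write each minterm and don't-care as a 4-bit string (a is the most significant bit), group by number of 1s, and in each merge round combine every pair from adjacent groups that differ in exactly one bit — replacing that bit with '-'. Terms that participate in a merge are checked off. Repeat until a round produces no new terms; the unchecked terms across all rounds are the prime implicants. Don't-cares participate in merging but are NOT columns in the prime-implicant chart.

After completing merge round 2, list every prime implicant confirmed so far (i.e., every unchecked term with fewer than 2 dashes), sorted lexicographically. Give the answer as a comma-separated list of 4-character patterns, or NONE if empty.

[col 0] 0010*, 0011*, 0100*, 0101*, 0111*, 1001*, 1010*, 1011*, 1100*, 1101*, 1110*, 1111*
[col 1] -010*, -011*, -100*, -101*, -111*, 0-11*, 001-*, 01-1*, 010-*, 1-01*, 1-10*, 1-11*, 10-1*, 101-*, 11-0*, 11-1*, 110-*, 111-*
[col 2] --11, -01-, -1-1, -10-, 1--1, 1-1-, 11--
Prime implicants: --11, -01-, -1-1, -10-, 1--1, 1-1-, 11--

NONE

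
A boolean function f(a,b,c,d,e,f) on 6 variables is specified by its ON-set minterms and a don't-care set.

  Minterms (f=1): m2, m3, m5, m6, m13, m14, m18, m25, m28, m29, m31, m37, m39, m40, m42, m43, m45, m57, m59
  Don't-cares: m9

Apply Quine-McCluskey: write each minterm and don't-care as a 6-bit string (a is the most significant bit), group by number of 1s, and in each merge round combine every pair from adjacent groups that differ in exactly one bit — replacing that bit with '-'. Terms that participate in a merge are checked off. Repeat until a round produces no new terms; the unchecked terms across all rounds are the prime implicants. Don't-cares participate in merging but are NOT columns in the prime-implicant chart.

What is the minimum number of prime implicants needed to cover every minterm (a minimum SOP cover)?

10

[col 0] 000010*, 000011*, 000101*, 000110*, 001001*, 001101*, 001110*, 010010*, 011001*, 011100*, 011101*, 011111*, 100101*, 100111*, 101000*, 101010*, 101011*, 101101*, 111001*, 111011*
[col 1] -00101*, -01101*, -11001, 0-0010, 0-1001*, 0-1101*, 00-101*, 00-110, 000-10, 00001-, 001-01*, 011-01*, 0111-1, 01110-, 1-1011, 10-101*, 1001-1, 1010-0, 10101-, 1110-1
[col 2] -0-101, 0-1-01
Prime implicants: -0-101, -11001, 0-0010, 0-1-01, 00-110, 000-10, 00001-, 0111-1, 01110-, 1-1011, 1001-1, 1010-0, 10101-, 1110-1
PI chart (minterm → PIs covering it):
  2 | 0-0010,000-10,00001-
  3 | 00001-  (sole → essential)
  5 | -0-101  (sole → essential)
  6 | 00-110,000-10
  13 | -0-101,0-1-01
  14 | 00-110  (sole → essential)
  18 | 0-0010  (sole → essential)
  25 | -11001,0-1-01
  28 | 01110-  (sole → essential)
  29 | 0-1-01,0111-1,01110-
  31 | 0111-1  (sole → essential)
  37 | -0-101,1001-1
  39 | 1001-1  (sole → essential)
  40 | 1010-0  (sole → essential)
  42 | 1010-0,10101-
  43 | 1-1011,10101-
  45 | -0-101  (sole → essential)
  57 | -11001,1110-1
  59 | 1-1011,1110-1
Essential prime implicants: -0-101, 0-0010, 00-110, 00001-, 0111-1, 01110-, 1001-1, 1010-0
Petrick residual → -11001, 1-1011
Minimum SOP uses 10 PIs: b'de'f + bcd'e'f + a'c'd'ef' + a'b'def' + a'b'c'd'e + a'bcdf + a'bcde' + acd'ef + ab'c'df + ab'cd'f'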